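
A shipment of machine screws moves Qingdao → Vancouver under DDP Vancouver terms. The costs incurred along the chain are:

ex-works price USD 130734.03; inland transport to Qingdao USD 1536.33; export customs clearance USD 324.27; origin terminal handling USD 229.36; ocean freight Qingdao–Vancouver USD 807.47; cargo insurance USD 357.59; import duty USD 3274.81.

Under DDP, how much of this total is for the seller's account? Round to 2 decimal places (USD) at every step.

Seller's account: USD 137263.86

DDP: the seller bears all costs including import duty.
Seller's account: goods 130734.03 + inland to port 1536.33 + export clearance 324.27 + origin terminal 229.36 + freight 807.47 + insurance 357.59 + duty 3274.81 = 137263.86
Buyer's account: 0.00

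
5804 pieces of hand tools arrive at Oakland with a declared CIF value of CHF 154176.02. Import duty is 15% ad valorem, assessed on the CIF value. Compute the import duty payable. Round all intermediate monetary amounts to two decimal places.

Import duty: CHF 23126.40

Import duty = 154176.02 × 15% = 23126.40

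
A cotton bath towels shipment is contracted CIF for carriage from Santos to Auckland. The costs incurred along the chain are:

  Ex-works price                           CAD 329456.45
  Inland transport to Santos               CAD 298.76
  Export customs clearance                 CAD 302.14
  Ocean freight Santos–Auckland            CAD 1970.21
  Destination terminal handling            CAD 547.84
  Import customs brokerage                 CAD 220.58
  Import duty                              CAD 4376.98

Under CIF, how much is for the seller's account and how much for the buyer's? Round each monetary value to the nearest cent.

Seller: CAD 332027.56; buyer: CAD 5145.40

CIF: the seller pays costs through ocean freight and marine insurance to the destination port.
Seller's account: goods 329456.45 + inland to port 298.76 + export clearance 302.14 + freight 1970.21 = 332027.56
Buyer's account: destination terminal 547.84 + brokerage 220.58 + duty 4376.98 = 5145.40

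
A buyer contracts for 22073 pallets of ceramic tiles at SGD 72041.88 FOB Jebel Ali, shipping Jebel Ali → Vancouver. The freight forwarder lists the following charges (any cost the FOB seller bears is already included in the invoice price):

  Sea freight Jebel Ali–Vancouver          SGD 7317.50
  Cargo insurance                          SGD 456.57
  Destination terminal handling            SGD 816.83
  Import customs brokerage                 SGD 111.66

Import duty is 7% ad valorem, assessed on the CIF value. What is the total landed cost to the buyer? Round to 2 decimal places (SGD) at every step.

FOB: the seller bears costs until goods are on board at the origin port; the buyer bears freight, insurance and all costs thereafter.
CIF value = FOB price + freight + insurance = 72041.88 + 7317.50 + 456.57 = 79815.95
Import duty = 79815.95 × 7% = 5587.12
Buyer bears: freight 7317.50 + insurance 456.57 + destination terminal 816.83 + brokerage 111.66 + duty 5587.12 = 14289.68
Landed cost = invoice 72041.88 + 14289.68 = 86331.56

Total landed cost: SGD 86331.56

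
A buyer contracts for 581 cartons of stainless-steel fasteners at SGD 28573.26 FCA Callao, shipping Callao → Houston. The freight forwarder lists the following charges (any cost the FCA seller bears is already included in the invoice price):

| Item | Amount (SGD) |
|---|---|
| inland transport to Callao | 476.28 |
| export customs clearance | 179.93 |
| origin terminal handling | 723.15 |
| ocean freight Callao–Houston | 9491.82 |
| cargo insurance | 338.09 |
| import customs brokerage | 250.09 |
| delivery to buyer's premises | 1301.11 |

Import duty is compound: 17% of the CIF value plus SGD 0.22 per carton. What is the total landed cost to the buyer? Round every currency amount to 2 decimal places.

Total landed cost: SGD 47456.81

FCA: the seller delivers export-cleared goods to the carrier; the buyer bears costs from that point.
Already in the invoice (seller's account under FCA): inland to port, export clearance — exclude.
CIF value = FCA price + origin terminal + freight + insurance = 28573.26 + 723.15 + 9491.82 + 338.09 = 39126.32
Ad valorem component: 39126.32 × 17% = 6651.47
Specific component: 581 × 0.22 = 127.82
Import duty = 6651.47 + 127.82 = 6779.29
Buyer bears: origin terminal 723.15 + freight 9491.82 + insurance 338.09 + brokerage 250.09 + delivery 1301.11 + duty 6779.29 = 18883.55
Landed cost = invoice 28573.26 + 18883.55 = 47456.81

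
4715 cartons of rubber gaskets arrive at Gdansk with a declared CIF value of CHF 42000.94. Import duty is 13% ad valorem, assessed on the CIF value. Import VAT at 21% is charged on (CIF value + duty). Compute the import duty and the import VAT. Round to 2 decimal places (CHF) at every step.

Import duty = 42000.94 × 13% = 5460.12
VAT base = CIF + duty = 42000.94 + 5460.12 = 47461.06
Import VAT = 47461.06 × 21% = 9966.82

Import duty: CHF 5460.12; import VAT: CHF 9966.82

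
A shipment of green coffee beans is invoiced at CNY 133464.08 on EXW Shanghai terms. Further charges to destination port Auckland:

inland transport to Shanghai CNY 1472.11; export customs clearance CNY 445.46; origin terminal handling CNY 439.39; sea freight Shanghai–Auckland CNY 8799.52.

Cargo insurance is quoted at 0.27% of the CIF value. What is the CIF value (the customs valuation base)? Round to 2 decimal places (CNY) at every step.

CIF value: CNY 145012.09

Let C be the CIF value. C = EXW price + pre-shipment costs + freight + 0.27% × C
C − 0.27% × C = 133464.08 + 1472.11 + 445.46 + 439.39 + 8799.52
0.9973 × C = 144620.56
C = 144620.56 / 0.9973 = 145012.09
Insurance premium = 0.27% × 145012.09 = 391.53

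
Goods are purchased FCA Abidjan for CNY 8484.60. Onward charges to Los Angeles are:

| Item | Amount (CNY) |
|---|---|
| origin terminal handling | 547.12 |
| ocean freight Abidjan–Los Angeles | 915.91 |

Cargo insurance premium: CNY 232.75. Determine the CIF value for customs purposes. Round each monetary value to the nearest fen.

CIF value: CNY 10180.38

CIF = FCA price + pre-shipment costs + freight + insurance
CIF = 8484.60 + 547.12 + 915.91 + 232.75 = 10180.38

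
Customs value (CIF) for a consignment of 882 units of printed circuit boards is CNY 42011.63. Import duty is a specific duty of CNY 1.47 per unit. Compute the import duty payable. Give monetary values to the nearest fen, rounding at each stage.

Import duty: CNY 1296.54

Import duty = 882 × 1.47 = 1296.54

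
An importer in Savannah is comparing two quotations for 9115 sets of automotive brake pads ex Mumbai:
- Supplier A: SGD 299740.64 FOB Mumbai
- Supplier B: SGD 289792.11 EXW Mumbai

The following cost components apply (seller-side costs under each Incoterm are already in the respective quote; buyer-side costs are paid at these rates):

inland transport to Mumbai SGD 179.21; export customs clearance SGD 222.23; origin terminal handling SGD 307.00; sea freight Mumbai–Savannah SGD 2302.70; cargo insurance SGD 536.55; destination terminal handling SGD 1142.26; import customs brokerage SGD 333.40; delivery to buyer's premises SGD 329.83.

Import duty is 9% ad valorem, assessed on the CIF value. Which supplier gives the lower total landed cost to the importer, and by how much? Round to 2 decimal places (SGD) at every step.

Supplier A (FOB):
CIF value = FOB price + freight + insurance = 299740.64 + 2302.70 + 536.55 = 302579.89
Import duty = 302579.89 × 9% = 27232.19
Buyer bears (A): 2302.70 + 536.55 + 1142.26 + 333.40 + 329.83 = 4644.74
Landed cost (A) = invoice 299740.64 + 4644.74 + duty 27232.19 = 331617.57
Supplier B (EXW):
CIF value = EXW price + inland to port + export clearance + origin terminal + freight + insurance = 289792.11 + 179.21 + 222.23 + 307.00 + 2302.70 + 536.55 = 293339.80
Import duty = 293339.80 × 9% = 26400.58
Buyer bears (B): 179.21 + 222.23 + 307.00 + 2302.70 + 536.55 + 1142.26 + 333.40 + 329.83 = 5353.18
Landed cost (B) = invoice 289792.11 + 5353.18 + duty 26400.58 = 321545.87
Difference = |331617.57 − 321545.87| = 10071.70

Supplier B is cheaper by SGD 10071.70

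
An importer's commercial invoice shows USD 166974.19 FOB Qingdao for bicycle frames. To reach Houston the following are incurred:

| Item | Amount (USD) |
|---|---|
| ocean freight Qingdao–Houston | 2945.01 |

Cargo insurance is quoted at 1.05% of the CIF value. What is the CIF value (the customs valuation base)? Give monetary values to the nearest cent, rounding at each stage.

CIF value: USD 171722.28

Let C be the CIF value. C = FOB price + freight + 1.05% × C
C − 1.05% × C = 166974.19 + 2945.01
0.9895 × C = 169919.20
C = 169919.20 / 0.9895 = 171722.28
Insurance premium = 1.05% × 171722.28 = 1803.08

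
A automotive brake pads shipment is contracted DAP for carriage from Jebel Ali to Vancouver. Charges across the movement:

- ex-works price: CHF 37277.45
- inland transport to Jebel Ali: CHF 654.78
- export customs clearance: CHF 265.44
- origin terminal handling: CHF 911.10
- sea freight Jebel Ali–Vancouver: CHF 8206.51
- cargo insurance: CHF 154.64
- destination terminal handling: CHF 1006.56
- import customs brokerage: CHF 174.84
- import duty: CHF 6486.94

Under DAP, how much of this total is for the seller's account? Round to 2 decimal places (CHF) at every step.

DAP: the seller bears all costs to the named destination except import duty and clearance.
Seller's account: goods 37277.45 + inland to port 654.78 + export clearance 265.44 + origin terminal 911.10 + freight 8206.51 + insurance 154.64 + destination terminal 1006.56 = 48476.48
Buyer's account: brokerage 174.84 + duty 6486.94 = 6661.78

Seller's account: CHF 48476.48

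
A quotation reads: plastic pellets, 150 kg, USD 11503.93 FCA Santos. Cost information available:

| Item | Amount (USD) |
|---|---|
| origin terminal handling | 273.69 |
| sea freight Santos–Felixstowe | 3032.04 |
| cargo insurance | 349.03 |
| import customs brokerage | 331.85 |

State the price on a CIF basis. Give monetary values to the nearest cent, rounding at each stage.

CIF price: USD 15158.69

Not relevant to the conversion: brokerage — on the buyer under both terms; not part of either seller's price.
From FCA to CIF, the seller additionally bears: origin terminal, freight, insurance.
CIF price = 11503.93 + 273.69 + 3032.04 + 349.03 = 15158.69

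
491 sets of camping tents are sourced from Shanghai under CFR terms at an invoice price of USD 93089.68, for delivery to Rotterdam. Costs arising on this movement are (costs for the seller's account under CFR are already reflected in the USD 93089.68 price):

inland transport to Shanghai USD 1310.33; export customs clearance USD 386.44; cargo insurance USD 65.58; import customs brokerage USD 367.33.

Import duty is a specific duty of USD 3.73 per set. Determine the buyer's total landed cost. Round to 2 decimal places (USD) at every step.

CFR: the seller pays costs through ocean freight to the destination port, but not insurance.
Already in the invoice (seller's account under CFR): inland to port, export clearance — exclude.
CIF value = CFR price + insurance = 93089.68 + 65.58 = 93155.26
Import duty = 491 × 3.73 = 1831.43
Buyer bears: insurance 65.58 + brokerage 367.33 + duty 1831.43 = 2264.34
Landed cost = invoice 93089.68 + 2264.34 = 95354.02

Total landed cost: USD 95354.02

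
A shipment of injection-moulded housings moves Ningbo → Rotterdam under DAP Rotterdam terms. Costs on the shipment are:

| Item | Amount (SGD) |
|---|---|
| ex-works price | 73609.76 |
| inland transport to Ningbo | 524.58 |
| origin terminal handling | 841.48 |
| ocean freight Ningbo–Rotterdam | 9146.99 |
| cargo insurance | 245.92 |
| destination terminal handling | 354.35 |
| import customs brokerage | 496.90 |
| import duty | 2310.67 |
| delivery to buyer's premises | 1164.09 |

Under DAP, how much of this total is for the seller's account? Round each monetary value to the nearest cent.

DAP: the seller bears all costs to the named destination except import duty and clearance.
Seller's account: goods 73609.76 + inland to port 524.58 + origin terminal 841.48 + freight 9146.99 + insurance 245.92 + destination terminal 354.35 + delivery 1164.09 = 85887.17
Buyer's account: brokerage 496.90 + duty 2310.67 = 2807.57

Seller's account: SGD 85887.17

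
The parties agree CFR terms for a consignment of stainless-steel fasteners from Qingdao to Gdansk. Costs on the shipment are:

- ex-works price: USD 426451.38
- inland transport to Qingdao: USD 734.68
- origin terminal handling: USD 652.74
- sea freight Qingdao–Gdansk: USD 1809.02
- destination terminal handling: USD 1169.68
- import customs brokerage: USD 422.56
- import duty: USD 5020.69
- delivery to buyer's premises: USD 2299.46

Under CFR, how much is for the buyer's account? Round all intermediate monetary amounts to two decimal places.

Buyer's account: USD 8912.39

CFR: the seller pays costs through ocean freight to the destination port, but not insurance.
Seller's account: goods 426451.38 + inland to port 734.68 + origin terminal 652.74 + freight 1809.02 = 429647.82
Buyer's account: destination terminal 1169.68 + brokerage 422.56 + duty 5020.69 + delivery 2299.46 = 8912.39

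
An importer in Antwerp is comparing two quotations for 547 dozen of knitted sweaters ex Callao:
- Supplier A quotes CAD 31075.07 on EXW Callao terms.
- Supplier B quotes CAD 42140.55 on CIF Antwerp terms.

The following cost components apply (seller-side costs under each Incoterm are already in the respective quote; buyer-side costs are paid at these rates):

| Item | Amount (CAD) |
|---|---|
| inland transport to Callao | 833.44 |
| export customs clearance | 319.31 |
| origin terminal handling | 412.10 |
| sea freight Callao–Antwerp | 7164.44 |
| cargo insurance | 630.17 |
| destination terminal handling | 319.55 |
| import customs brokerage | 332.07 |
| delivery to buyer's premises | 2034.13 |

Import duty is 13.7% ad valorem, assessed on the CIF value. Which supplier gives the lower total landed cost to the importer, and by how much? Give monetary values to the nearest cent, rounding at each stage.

Supplier A is cheaper by CAD 1939.75

Supplier A (EXW):
CIF value = EXW price + inland to port + export clearance + origin terminal + freight + insurance = 31075.07 + 833.44 + 319.31 + 412.10 + 7164.44 + 630.17 = 40434.53
Import duty = 40434.53 × 13.7% = 5539.53
Buyer bears (A): 833.44 + 319.31 + 412.10 + 7164.44 + 630.17 + 319.55 + 332.07 + 2034.13 = 12045.21
Landed cost (A) = invoice 31075.07 + 12045.21 + duty 5539.53 = 48659.81
Supplier B (CIF):
The CIF price already equals the CIF value: 42140.55
Import duty = 42140.55 × 13.7% = 5773.26
Buyer bears (B): 319.55 + 332.07 + 2034.13 = 2685.75
Landed cost (B) = invoice 42140.55 + 2685.75 + duty 5773.26 = 50599.56
Difference = |48659.81 − 50599.56| = 1939.75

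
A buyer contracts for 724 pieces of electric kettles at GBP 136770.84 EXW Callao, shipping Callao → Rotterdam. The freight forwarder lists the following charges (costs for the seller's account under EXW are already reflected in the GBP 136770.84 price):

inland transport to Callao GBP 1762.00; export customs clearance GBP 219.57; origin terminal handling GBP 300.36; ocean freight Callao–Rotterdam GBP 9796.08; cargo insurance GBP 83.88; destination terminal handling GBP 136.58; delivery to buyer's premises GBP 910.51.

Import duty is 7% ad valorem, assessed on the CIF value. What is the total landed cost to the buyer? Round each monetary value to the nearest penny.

EXW: the seller makes goods available at their premises; the buyer bears all onward costs.
CIF value = EXW price + inland to port + export clearance + origin terminal + freight + insurance = 136770.84 + 1762.00 + 219.57 + 300.36 + 9796.08 + 83.88 = 148932.73
Import duty = 148932.73 × 7% = 10425.29
Buyer bears: inland to port 1762.00 + export clearance 219.57 + origin terminal 300.36 + freight 9796.08 + insurance 83.88 + destination terminal 136.58 + delivery 910.51 + duty 10425.29 = 23634.27
Landed cost = invoice 136770.84 + 23634.27 = 160405.11

Total landed cost: GBP 160405.11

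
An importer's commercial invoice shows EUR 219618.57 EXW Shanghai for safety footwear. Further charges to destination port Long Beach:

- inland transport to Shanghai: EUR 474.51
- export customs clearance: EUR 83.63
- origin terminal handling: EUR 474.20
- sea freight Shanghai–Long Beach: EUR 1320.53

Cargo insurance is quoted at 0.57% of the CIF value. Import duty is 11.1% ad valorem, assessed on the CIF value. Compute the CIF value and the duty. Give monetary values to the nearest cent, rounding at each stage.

Let C be the CIF value. C = EXW price + pre-shipment costs + freight + 0.57% × C
C − 0.57% × C = 219618.57 + 474.51 + 83.63 + 474.20 + 1320.53
0.9943 × C = 221971.44
C = 221971.44 / 0.9943 = 223243.93
Insurance premium = 0.57% × 223243.93 = 1272.49
Import duty = 223243.93 × 11.1% = 24780.08

CIF value: EUR 223243.93; import duty: EUR 24780.08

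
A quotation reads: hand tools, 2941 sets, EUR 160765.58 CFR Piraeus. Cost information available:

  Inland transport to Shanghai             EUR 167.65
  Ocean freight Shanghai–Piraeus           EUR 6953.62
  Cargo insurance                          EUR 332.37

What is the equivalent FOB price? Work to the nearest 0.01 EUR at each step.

Not relevant to the conversion: inland to port — on the seller under both CFR and FOB; already in the CFR price and stays in the FOB price. insurance — on the buyer under both terms; not part of either seller's price.
From CFR to FOB, the seller no longer bears: freight.
FOB price = 160765.58 − 6953.62 = 153811.96

FOB price: EUR 153811.96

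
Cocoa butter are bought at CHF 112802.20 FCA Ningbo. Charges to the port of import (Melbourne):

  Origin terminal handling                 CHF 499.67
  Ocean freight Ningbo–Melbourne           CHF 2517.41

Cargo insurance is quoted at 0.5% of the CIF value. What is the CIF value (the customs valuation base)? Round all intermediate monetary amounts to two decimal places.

Let C be the CIF value. C = FCA price + pre-shipment costs + freight + 0.5% × C
C − 0.5% × C = 112802.20 + 499.67 + 2517.41
0.995 × C = 115819.28
C = 115819.28 / 0.995 = 116401.29
Insurance premium = 0.5% × 116401.29 = 582.01

CIF value: CHF 116401.29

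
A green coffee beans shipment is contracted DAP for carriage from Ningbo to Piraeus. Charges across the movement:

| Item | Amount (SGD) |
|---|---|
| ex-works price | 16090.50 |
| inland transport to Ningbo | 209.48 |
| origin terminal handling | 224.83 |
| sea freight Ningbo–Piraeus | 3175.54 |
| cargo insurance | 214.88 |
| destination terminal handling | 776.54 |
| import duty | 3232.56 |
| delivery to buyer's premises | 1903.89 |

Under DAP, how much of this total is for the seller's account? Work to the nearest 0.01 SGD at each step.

DAP: the seller bears all costs to the named destination except import duty and clearance.
Seller's account: goods 16090.50 + inland to port 209.48 + origin terminal 224.83 + freight 3175.54 + insurance 214.88 + destination terminal 776.54 + delivery 1903.89 = 22595.66
Buyer's account: duty 3232.56 = 3232.56

Seller's account: SGD 22595.66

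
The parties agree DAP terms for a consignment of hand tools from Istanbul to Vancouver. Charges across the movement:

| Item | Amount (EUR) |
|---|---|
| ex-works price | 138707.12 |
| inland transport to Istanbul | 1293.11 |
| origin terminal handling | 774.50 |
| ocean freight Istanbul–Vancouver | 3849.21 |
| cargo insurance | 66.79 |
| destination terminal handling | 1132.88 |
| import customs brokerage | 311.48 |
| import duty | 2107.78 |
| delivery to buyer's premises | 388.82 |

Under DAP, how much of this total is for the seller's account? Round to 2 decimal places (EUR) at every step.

Seller's account: EUR 146212.43

DAP: the seller bears all costs to the named destination except import duty and clearance.
Seller's account: goods 138707.12 + inland to port 1293.11 + origin terminal 774.50 + freight 3849.21 + insurance 66.79 + destination terminal 1132.88 + delivery 388.82 = 146212.43
Buyer's account: brokerage 311.48 + duty 2107.78 = 2419.26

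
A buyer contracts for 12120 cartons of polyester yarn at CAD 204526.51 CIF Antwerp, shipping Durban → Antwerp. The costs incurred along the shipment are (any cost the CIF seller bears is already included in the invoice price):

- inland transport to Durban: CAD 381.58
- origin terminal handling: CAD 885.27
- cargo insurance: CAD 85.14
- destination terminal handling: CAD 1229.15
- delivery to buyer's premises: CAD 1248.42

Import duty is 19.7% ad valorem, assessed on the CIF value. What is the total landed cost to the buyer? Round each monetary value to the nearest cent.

Total landed cost: CAD 247295.80

CIF: the seller pays costs through ocean freight and marine insurance to the destination port.
Already in the invoice (seller's account under CIF): inland to port, origin terminal, insurance — exclude.
The CIF price already equals the CIF value: 204526.51
Import duty = 204526.51 × 19.7% = 40291.72
Buyer bears: destination terminal 1229.15 + delivery 1248.42 + duty 40291.72 = 42769.29
Landed cost = invoice 204526.51 + 42769.29 = 247295.80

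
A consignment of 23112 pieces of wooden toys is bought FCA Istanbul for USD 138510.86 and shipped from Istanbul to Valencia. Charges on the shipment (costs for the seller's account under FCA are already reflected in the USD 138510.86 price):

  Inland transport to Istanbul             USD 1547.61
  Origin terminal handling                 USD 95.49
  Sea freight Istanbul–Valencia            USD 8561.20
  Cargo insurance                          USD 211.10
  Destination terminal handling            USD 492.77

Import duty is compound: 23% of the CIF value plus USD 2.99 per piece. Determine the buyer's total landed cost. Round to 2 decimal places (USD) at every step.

FCA: the seller delivers export-cleared goods to the carrier; the buyer bears costs from that point.
Already in the invoice (seller's account under FCA): inland to port — exclude.
CIF value = FCA price + origin terminal + freight + insurance = 138510.86 + 95.49 + 8561.20 + 211.10 = 147378.65
Ad valorem component: 147378.65 × 23% = 33897.09
Specific component: 23112 × 2.99 = 69104.88
Import duty = 33897.09 + 69104.88 = 103001.97
Buyer bears: origin terminal 95.49 + freight 8561.20 + insurance 211.10 + destination terminal 492.77 + duty 103001.97 = 112362.53
Landed cost = invoice 138510.86 + 112362.53 = 250873.39

Total landed cost: USD 250873.39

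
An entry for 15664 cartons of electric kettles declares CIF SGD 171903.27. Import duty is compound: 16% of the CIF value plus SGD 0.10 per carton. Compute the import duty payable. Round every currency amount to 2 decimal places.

Import duty: SGD 29070.92

Ad valorem component: 171903.27 × 16% = 27504.52
Specific component: 15664 × 0.10 = 1566.40
Import duty = 27504.52 + 1566.40 = 29070.92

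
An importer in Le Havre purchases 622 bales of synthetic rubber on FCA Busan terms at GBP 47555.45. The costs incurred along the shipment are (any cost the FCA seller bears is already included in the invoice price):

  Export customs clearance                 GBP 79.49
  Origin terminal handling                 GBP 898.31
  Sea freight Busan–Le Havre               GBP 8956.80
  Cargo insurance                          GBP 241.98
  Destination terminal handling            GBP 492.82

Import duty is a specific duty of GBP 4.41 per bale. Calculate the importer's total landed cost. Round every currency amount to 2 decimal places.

FCA: the seller delivers export-cleared goods to the carrier; the buyer bears costs from that point.
Already in the invoice (seller's account under FCA): export clearance — exclude.
CIF value = FCA price + origin terminal + freight + insurance = 47555.45 + 898.31 + 8956.80 + 241.98 = 57652.54
Import duty = 622 × 4.41 = 2743.02
Buyer bears: origin terminal 898.31 + freight 8956.80 + insurance 241.98 + destination terminal 492.82 + duty 2743.02 = 13332.93
Landed cost = invoice 47555.45 + 13332.93 = 60888.38

Total landed cost: GBP 60888.38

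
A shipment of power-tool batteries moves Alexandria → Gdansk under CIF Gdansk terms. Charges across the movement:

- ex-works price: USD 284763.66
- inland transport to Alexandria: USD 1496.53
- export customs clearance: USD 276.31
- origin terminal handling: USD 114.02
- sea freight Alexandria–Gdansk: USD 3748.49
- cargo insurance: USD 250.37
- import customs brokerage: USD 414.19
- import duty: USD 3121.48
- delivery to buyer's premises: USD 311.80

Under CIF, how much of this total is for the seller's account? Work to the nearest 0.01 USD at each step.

Seller's account: USD 290649.38

CIF: the seller pays costs through ocean freight and marine insurance to the destination port.
Seller's account: goods 284763.66 + inland to port 1496.53 + export clearance 276.31 + origin terminal 114.02 + freight 3748.49 + insurance 250.37 = 290649.38
Buyer's account: brokerage 414.19 + duty 3121.48 + delivery 311.80 = 3847.47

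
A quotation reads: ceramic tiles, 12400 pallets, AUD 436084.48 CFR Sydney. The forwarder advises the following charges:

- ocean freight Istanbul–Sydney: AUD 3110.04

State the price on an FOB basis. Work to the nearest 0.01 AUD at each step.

FOB price: AUD 432974.44

From CFR to FOB, the seller no longer bears: freight.
FOB price = 436084.48 − 3110.04 = 432974.44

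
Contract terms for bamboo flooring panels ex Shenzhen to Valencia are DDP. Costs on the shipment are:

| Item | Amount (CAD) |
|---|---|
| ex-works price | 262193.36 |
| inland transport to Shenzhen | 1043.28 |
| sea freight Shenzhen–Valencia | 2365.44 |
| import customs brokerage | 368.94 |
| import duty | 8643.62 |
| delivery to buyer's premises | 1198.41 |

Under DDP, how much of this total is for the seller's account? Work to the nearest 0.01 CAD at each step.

Seller's account: CAD 275813.05

DDP: the seller bears all costs including import duty.
Seller's account: goods 262193.36 + inland to port 1043.28 + freight 2365.44 + brokerage 368.94 + duty 8643.62 + delivery 1198.41 = 275813.05
Buyer's account: 0.00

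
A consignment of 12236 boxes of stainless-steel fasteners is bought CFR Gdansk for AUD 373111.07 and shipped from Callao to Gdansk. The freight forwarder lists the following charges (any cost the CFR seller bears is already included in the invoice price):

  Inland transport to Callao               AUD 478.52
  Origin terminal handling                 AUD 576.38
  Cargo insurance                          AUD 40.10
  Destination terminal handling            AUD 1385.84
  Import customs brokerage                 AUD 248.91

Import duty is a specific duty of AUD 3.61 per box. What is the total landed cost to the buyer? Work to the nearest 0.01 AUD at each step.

CFR: the seller pays costs through ocean freight to the destination port, but not insurance.
Already in the invoice (seller's account under CFR): inland to port, origin terminal — exclude.
CIF value = CFR price + insurance = 373111.07 + 40.10 = 373151.17
Import duty = 12236 × 3.61 = 44171.96
Buyer bears: insurance 40.10 + destination terminal 1385.84 + brokerage 248.91 + duty 44171.96 = 45846.81
Landed cost = invoice 373111.07 + 45846.81 = 418957.88

Total landed cost: AUD 418957.88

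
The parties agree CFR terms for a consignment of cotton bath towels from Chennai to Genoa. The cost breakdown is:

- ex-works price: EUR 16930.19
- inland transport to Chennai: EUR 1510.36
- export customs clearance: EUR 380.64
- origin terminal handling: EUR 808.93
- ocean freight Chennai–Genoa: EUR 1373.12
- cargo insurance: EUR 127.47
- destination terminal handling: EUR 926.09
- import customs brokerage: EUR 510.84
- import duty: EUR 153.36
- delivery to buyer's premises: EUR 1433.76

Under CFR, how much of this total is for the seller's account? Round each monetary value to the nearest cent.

CFR: the seller pays costs through ocean freight to the destination port, but not insurance.
Seller's account: goods 16930.19 + inland to port 1510.36 + export clearance 380.64 + origin terminal 808.93 + freight 1373.12 = 21003.24
Buyer's account: insurance 127.47 + destination terminal 926.09 + brokerage 510.84 + duty 153.36 + delivery 1433.76 = 3151.52

Seller's account: EUR 21003.24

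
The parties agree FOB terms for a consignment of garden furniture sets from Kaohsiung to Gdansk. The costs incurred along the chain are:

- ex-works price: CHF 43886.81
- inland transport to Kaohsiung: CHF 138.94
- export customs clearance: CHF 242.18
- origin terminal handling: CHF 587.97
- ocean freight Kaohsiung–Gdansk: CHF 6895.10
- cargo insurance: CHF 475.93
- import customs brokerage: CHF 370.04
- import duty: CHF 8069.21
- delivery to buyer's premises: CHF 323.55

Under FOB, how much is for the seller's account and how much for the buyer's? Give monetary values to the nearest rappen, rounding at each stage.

FOB: the seller bears costs until goods are on board at the origin port; the buyer bears freight, insurance and all costs thereafter.
Seller's account: goods 43886.81 + inland to port 138.94 + export clearance 242.18 + origin terminal 587.97 = 44855.90
Buyer's account: freight 6895.10 + insurance 475.93 + brokerage 370.04 + duty 8069.21 + delivery 323.55 = 16133.83

Seller: CHF 44855.90; buyer: CHF 16133.83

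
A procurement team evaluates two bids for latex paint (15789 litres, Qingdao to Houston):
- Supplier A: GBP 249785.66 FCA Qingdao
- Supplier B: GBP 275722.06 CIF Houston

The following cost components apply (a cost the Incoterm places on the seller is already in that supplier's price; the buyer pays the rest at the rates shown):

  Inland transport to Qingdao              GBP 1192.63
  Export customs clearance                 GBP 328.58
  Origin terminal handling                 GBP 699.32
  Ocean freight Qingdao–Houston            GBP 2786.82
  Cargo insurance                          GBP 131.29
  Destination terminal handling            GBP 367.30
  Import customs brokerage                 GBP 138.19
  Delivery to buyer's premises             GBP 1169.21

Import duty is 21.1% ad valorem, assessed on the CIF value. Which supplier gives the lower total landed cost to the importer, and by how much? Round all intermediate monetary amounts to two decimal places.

Supplier A (FCA):
CIF value = FCA price + origin terminal + freight + insurance = 249785.66 + 699.32 + 2786.82 + 131.29 = 253403.09
Import duty = 253403.09 × 21.1% = 53468.05
Buyer bears (A): 699.32 + 2786.82 + 131.29 + 367.30 + 138.19 + 1169.21 = 5292.13
Landed cost (A) = invoice 249785.66 + 5292.13 + duty 53468.05 = 308545.84
Supplier B (CIF):
The CIF price already equals the CIF value: 275722.06
Import duty = 275722.06 × 21.1% = 58177.35
Buyer bears (B): 367.30 + 138.19 + 1169.21 = 1674.70
Landed cost (B) = invoice 275722.06 + 1674.70 + duty 58177.35 = 335574.11
Difference = |308545.84 − 335574.11| = 27028.27

Supplier A is cheaper by GBP 27028.27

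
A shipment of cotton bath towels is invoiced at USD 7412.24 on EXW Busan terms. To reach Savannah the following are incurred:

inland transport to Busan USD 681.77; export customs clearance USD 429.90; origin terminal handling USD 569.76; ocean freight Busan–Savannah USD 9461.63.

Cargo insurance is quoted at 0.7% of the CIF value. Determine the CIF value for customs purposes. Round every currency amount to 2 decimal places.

Let C be the CIF value. C = EXW price + pre-shipment costs + freight + 0.7% × C
C − 0.7% × C = 7412.24 + 681.77 + 429.90 + 569.76 + 9461.63
0.993 × C = 18555.30
C = 18555.30 / 0.993 = 18686.10
Insurance premium = 0.7% × 18686.10 = 130.80

CIF value: USD 18686.10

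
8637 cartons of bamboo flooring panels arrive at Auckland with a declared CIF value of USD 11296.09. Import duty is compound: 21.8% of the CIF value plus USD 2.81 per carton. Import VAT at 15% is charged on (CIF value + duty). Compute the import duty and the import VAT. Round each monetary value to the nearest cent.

Ad valorem component: 11296.09 × 21.8% = 2462.55
Specific component: 8637 × 2.81 = 24269.97
Import duty = 2462.55 + 24269.97 = 26732.52
VAT base = CIF + duty = 11296.09 + 26732.52 = 38028.61
Import VAT = 38028.61 × 15% = 5704.29

Import duty: USD 26732.52; import VAT: USD 5704.29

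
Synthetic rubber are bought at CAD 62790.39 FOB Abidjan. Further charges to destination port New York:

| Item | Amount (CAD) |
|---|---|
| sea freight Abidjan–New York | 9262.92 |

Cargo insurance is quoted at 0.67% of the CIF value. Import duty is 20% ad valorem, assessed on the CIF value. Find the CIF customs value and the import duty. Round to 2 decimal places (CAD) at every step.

Let C be the CIF value. C = FOB price + freight + 0.67% × C
C − 0.67% × C = 62790.39 + 9262.92
0.9933 × C = 72053.31
C = 72053.31 / 0.9933 = 72539.32
Insurance premium = 0.67% × 72539.32 = 486.01
Import duty = 72539.32 × 20% = 14507.86

CIF value: CAD 72539.32; import duty: CAD 14507.86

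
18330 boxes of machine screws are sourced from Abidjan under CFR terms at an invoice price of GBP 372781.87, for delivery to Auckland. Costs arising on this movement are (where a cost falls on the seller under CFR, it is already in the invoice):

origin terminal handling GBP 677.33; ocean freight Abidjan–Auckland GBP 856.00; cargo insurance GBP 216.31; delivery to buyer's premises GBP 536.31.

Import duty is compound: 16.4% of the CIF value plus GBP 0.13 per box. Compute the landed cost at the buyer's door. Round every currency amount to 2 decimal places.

Total landed cost: GBP 437089.09

CFR: the seller pays costs through ocean freight to the destination port, but not insurance.
Already in the invoice (seller's account under CFR): origin terminal, freight — exclude.
CIF value = CFR price + insurance = 372781.87 + 216.31 = 372998.18
Ad valorem component: 372998.18 × 16.4% = 61171.70
Specific component: 18330 × 0.13 = 2382.90
Import duty = 61171.70 + 2382.90 = 63554.60
Buyer bears: insurance 216.31 + delivery 536.31 + duty 63554.60 = 64307.22
Landed cost = invoice 372781.87 + 64307.22 = 437089.09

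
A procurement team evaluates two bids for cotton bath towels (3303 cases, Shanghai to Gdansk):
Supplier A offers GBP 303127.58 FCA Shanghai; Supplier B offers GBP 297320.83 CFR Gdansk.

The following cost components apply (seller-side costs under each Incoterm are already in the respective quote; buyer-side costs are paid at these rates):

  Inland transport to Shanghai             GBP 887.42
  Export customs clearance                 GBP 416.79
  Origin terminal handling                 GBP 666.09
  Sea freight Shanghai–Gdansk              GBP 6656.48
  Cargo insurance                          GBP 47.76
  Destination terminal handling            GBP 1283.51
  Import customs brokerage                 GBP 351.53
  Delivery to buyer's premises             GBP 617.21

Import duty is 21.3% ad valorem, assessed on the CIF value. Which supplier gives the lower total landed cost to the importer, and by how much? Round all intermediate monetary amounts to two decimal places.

Supplier A (FCA):
CIF value = FCA price + origin terminal + freight + insurance = 303127.58 + 666.09 + 6656.48 + 47.76 = 310497.91
Import duty = 310497.91 × 21.3% = 66136.05
Buyer bears (A): 666.09 + 6656.48 + 47.76 + 1283.51 + 351.53 + 617.21 = 9622.58
Landed cost (A) = invoice 303127.58 + 9622.58 + duty 66136.05 = 378886.21
Supplier B (CFR):
CIF value = CFR price + insurance = 297320.83 + 47.76 = 297368.59
Import duty = 297368.59 × 21.3% = 63339.51
Buyer bears (B): 47.76 + 1283.51 + 351.53 + 617.21 = 2300.01
Landed cost (B) = invoice 297320.83 + 2300.01 + duty 63339.51 = 362960.35
Difference = |378886.21 − 362960.35| = 15925.86

Supplier B is cheaper by GBP 15925.86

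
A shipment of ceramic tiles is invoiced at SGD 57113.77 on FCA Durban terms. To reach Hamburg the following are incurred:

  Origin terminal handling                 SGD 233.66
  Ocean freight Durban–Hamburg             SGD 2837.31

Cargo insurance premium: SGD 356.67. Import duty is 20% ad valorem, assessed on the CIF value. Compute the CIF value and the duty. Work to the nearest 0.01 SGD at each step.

CIF = FCA price + pre-shipment costs + freight + insurance
CIF = 57113.77 + 233.66 + 2837.31 + 356.67 = 60541.41
Import duty = 60541.41 × 20% = 12108.28

CIF value: SGD 60541.41; import duty: SGD 12108.28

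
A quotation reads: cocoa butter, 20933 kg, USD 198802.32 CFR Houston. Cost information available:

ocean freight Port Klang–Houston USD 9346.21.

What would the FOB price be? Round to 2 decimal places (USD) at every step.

From CFR to FOB, the seller no longer bears: freight.
FOB price = 198802.32 − 9346.21 = 189456.11

FOB price: USD 189456.11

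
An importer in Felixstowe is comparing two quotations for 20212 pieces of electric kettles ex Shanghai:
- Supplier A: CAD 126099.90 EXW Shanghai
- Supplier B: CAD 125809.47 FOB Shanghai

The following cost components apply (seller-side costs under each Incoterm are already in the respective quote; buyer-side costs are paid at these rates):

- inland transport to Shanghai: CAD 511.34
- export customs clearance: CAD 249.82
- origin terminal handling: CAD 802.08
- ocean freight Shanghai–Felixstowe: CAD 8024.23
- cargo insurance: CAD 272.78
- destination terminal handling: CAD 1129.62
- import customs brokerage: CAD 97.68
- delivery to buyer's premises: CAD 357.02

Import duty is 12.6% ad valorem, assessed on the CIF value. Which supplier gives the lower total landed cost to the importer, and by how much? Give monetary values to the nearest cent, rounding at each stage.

Supplier A (EXW):
CIF value = EXW price + inland to port + export clearance + origin terminal + freight + insurance = 126099.90 + 511.34 + 249.82 + 802.08 + 8024.23 + 272.78 = 135960.15
Import duty = 135960.15 × 12.6% = 17130.98
Buyer bears (A): 511.34 + 249.82 + 802.08 + 8024.23 + 272.78 + 1129.62 + 97.68 + 357.02 = 11444.57
Landed cost (A) = invoice 126099.90 + 11444.57 + duty 17130.98 = 154675.45
Supplier B (FOB):
CIF value = FOB price + freight + insurance = 125809.47 + 8024.23 + 272.78 = 134106.48
Import duty = 134106.48 × 12.6% = 16897.42
Buyer bears (B): 8024.23 + 272.78 + 1129.62 + 97.68 + 357.02 = 9881.33
Landed cost (B) = invoice 125809.47 + 9881.33 + duty 16897.42 = 152588.22
Difference = |154675.45 − 152588.22| = 2087.23

Supplier B is cheaper by CAD 2087.23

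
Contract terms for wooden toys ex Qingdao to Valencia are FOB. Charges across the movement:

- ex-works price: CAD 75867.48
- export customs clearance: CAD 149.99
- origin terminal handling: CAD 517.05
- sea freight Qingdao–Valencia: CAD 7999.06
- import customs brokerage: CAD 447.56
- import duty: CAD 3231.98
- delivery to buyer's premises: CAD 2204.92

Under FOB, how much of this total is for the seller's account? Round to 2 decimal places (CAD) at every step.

FOB: the seller bears costs until goods are on board at the origin port; the buyer bears freight, insurance and all costs thereafter.
Seller's account: goods 75867.48 + export clearance 149.99 + origin terminal 517.05 = 76534.52
Buyer's account: freight 7999.06 + brokerage 447.56 + duty 3231.98 + delivery 2204.92 = 13883.52

Seller's account: CAD 76534.52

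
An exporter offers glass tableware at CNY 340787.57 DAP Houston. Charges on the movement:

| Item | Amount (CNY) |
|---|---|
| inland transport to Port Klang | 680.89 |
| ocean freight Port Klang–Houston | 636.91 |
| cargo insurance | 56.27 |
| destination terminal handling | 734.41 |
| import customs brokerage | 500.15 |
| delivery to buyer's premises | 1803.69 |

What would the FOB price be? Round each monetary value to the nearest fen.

Not relevant to the conversion: inland to port — on the seller under both DAP and FOB; already in the DAP price and stays in the FOB price. brokerage — on the buyer under both terms; not part of either seller's price.
From DAP to FOB, the seller no longer bears: freight, insurance, destination terminal, delivery.
FOB price = 340787.57 − 636.91 − 56.27 − 734.41 − 1803.69 = 337556.29

FOB price: CNY 337556.29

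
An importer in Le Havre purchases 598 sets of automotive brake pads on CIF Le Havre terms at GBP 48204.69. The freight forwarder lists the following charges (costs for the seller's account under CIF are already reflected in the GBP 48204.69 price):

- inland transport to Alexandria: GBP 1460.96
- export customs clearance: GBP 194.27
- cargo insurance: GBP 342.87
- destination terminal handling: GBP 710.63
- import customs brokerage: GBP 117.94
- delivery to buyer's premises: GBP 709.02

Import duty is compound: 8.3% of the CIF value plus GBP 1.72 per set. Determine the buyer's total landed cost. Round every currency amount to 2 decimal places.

CIF: the seller pays costs through ocean freight and marine insurance to the destination port.
Already in the invoice (seller's account under CIF): inland to port, export clearance, insurance — exclude.
The CIF price already equals the CIF value: 48204.69
Ad valorem component: 48204.69 × 8.3% = 4000.99
Specific component: 598 × 1.72 = 1028.56
Import duty = 4000.99 + 1028.56 = 5029.55
Buyer bears: destination terminal 710.63 + brokerage 117.94 + delivery 709.02 + duty 5029.55 = 6567.14
Landed cost = invoice 48204.69 + 6567.14 = 54771.83

Total landed cost: GBP 54771.83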